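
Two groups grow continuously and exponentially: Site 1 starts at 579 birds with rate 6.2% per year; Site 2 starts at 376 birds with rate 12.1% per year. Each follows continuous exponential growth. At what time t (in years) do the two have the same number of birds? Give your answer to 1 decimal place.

579·e^(0.062t) = 376·e^(0.121t)
579/376 = e^((0.121 − 0.062)t) → ln(1.53989) = 0.059·t
t = 0.43171 / 0.059

t ≈ 7.3 years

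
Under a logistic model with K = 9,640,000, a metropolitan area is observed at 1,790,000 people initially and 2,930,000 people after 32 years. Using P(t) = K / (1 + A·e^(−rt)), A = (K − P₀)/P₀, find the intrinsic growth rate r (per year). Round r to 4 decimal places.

r ≈ 0.0203 per year

A = (9640000 − 1790000)/1790000 = 4.38547
2930000 = 9640000/(1 + 4.38547·e^(−r·32)) → e^(−32r) = (3.2901 − 1)/4.38547 = 0.522202
r = −ln(0.522202)/32 = 0.6497/32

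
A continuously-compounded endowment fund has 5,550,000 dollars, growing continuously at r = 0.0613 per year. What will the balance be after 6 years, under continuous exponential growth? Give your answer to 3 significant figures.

P(6) = 5550000 · e^(0.0613·6) = 5550000 · e^(0.3678)
= 5550000 · 1.44455 ≈ 8017269.7

≈ 8,020,000 dollars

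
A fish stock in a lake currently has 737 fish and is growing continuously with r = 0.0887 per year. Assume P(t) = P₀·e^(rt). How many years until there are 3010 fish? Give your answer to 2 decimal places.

3010 = 737 · e^(0.0887·t)
t = ln(3010/737) / 0.0887 = ln(4.08412) / 0.0887 = 1.40711 / 0.0887

t ≈ 15.86 years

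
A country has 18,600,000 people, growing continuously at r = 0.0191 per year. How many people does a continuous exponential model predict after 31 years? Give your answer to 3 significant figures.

P(31) = 18600000 · e^(0.0191·31) = 18600000 · e^(0.5921)
= 18600000 · 1.80778 ≈ 33624722.35

≈ 33,600,000 people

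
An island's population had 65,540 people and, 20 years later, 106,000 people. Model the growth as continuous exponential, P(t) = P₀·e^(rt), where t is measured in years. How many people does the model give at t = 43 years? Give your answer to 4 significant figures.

r = ln(106000/65540) / 20 ≈ 0.024039 per year
P(43) = 65540 · e^(0.024039·43) = 65540 · 2.81137 ≈ 184257.51

≈ 184,300 people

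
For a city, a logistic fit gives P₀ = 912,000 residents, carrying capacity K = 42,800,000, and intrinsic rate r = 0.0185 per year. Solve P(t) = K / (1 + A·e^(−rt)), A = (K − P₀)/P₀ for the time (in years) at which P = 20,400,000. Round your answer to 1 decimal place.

t ≈ 201.8 years

A = (42800000 − 912000)/912000 = 45.92982
20400000 = 42800000/(1 + 45.92982·e^(−0.0185t)) → 1 + 45.92982·e^(−0.0185t) = 2.09804
e^(−0.0185t) = 0.023907 → t = ln(41.82895)/0.0185 = 3.73359/0.0185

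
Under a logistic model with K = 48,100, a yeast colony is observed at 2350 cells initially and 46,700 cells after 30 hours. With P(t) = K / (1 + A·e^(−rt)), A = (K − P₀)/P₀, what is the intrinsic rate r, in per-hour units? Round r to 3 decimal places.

A = (48100 − 2350)/2350 = 19.46809
46700 = 48100/(1 + 19.46809·e^(−r·30)) → e^(−30r) = (1.02998 − 1)/19.46809 = 0.00154
r = −ln(0.00154)/30 = 6.47605/30

r ≈ 0.216 per hour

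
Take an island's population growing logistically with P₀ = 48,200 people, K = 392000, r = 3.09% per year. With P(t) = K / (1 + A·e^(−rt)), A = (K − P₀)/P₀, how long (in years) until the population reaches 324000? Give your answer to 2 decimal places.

A = (392000 − 48200)/48200 = 7.13278
324000 = 392000/(1 + 7.13278·e^(−0.0309t)) → 1 + 7.13278·e^(−0.0309t) = 1.20988
e^(−0.0309t) = 0.029424 → t = ln(33.9856)/0.0309 = 3.52594/0.0309

t ≈ 114.11 years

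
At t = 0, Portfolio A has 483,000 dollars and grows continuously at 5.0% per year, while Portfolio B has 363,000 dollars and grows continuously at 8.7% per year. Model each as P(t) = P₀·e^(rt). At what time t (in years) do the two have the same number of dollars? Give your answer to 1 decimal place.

483000·e^(0.05t) = 363000·e^(0.087t)
483000/363000 = e^((0.087 − 0.05)t) → ln(1.33058) = 0.037·t
t = 0.28561 / 0.037

t ≈ 7.7 years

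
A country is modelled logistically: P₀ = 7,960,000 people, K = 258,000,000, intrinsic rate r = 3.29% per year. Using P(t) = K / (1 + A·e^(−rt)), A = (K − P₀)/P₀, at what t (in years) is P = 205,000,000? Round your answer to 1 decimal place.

A = (258000000 − 7960000)/7960000 = 31.41206
205000000 = 258000000/(1 + 31.41206·e^(−0.0329t)) → 1 + 31.41206·e^(−0.0329t) = 1.25854
e^(−0.0329t) = 0.00823 → t = ln(121.49948)/0.0329 = 4.79991/0.0329

t ≈ 145.9 years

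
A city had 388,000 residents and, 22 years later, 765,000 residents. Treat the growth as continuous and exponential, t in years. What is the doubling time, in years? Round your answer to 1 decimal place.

doubling time ≈ 22.5 years

r = ln(765000/388000) / 22 = ln(1.97165) / 22 ≈ 0.030858 per year
doubling time = ln 2 / |r| = 0.69315 / 0.030858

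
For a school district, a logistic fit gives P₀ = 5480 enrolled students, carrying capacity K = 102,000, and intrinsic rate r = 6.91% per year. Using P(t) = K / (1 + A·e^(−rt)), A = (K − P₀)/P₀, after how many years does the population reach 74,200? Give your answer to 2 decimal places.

t ≈ 55.72 years

A = (102000 − 5480)/5480 = 17.61314
74200 = 102000/(1 + 17.61314·e^(−0.0691t)) → 1 + 17.61314·e^(−0.0691t) = 1.37466
e^(−0.0691t) = 0.021272 → t = ln(47.01061)/0.0691 = 3.85037/0.0691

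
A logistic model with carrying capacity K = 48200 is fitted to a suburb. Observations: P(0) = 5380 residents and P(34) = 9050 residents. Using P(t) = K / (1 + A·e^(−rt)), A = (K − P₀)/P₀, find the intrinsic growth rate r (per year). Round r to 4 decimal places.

A = (48200 − 5380)/5380 = 7.95911
9050 = 48200/(1 + 7.95911·e^(−r·34)) → e^(−34r) = (5.32597 − 1)/7.95911 = 0.543524
r = −ln(0.543524)/34 = 0.60968/34

r ≈ 0.0179 per year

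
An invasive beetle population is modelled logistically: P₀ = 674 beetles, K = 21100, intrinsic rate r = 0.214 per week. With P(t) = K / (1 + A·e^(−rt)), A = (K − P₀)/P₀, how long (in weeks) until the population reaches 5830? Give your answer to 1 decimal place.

A = (21100 − 674)/674 = 30.30564
5830 = 21100/(1 + 30.30564·e^(−0.214t)) → 1 + 30.30564·e^(−0.214t) = 3.61921
e^(−0.214t) = 0.086427 → t = ln(11.57052)/0.214 = 2.44846/0.214

t ≈ 11.4 weeks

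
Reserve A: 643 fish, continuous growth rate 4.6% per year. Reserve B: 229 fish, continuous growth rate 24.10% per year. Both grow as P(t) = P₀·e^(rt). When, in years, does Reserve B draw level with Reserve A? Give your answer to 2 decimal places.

t ≈ 5.29 years

643·e^(0.046t) = 229·e^(0.241t)
643/229 = e^((0.241 − 0.046)t) → ln(2.80786) = 0.195·t
t = 1.03242 / 0.195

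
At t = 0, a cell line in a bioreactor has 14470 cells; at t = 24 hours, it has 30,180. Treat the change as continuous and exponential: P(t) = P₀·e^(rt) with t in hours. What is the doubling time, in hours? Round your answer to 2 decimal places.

r = ln(30180/14470) / 24 = ln(2.08569) / 24 ≈ 0.030629 per hour
doubling time = ln 2 / |r| = 0.69315 / 0.030629

doubling time ≈ 22.63 hours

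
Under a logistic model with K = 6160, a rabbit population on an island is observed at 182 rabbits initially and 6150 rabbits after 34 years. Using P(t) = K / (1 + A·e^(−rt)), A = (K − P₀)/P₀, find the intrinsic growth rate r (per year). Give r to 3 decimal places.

r ≈ 0.292 per year

A = (6160 − 182)/182 = 32.84615
6150 = 6160/(1 + 32.84615·e^(−r·34)) → e^(−34r) = (1.00163 − 1)/32.84615 = 0.00005
r = −ln(0.00005)/34 = 9.91346/34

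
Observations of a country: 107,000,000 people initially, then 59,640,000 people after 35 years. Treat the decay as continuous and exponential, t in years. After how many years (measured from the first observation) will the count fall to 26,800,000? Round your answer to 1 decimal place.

r = ln(59640000/107000000) / 35 ≈ -0.0167 per year
t = ln(26800000/107000000) / r = -1.38443 / -0.0167 ≈ 82.899

t ≈ 82.9 years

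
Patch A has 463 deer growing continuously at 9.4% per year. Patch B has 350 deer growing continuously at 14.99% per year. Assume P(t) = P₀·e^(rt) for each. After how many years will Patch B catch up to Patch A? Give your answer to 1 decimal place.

t ≈ 5.0 years

463·e^(0.094t) = 350·e^(0.1499t)
463/350 = e^((0.1499 − 0.094)t) → ln(1.32286) = 0.0559·t
t = 0.27979 / 0.0559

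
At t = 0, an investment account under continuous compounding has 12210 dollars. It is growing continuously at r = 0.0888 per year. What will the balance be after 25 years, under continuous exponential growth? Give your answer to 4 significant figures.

P(25) = 12210 · e^(0.0888·25) = 12210 · e^(2.22)
= 12210 · 9.20733 ≈ 112421.51

≈ 112,400 dollars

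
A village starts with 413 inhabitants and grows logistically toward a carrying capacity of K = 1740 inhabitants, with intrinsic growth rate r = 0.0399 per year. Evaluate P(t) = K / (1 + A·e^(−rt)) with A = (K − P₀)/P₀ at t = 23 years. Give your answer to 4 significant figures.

A = (1740 − 413)/413 = 3.21308
P(23) = 1740 / (1 + 3.21308·e^(−0.0399·23)) = 1740 / (1 + 3.21308·0.399437)
= 1740 / 2.28342 ≈ 762.01

≈ 762.0 inhabitants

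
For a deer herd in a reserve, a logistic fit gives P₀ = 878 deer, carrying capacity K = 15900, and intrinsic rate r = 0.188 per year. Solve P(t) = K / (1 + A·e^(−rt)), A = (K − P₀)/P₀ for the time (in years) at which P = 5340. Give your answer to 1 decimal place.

t ≈ 11.5 years

A = (15900 − 878)/878 = 17.10934
5340 = 15900/(1 + 17.10934·e^(−0.188t)) → 1 + 17.10934·e^(−0.188t) = 2.97753
e^(−0.188t) = 0.115582 → t = ln(8.65188)/0.188 = 2.15778/0.188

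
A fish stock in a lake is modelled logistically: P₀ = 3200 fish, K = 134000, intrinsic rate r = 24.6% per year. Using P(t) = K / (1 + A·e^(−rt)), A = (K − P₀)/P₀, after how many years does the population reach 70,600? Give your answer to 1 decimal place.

t ≈ 15.5 years

A = (134000 − 3200)/3200 = 40.875
70600 = 134000/(1 + 40.875·e^(−0.246t)) → 1 + 40.875·e^(−0.246t) = 1.89802
e^(−0.246t) = 0.02197 → t = ln(45.51696)/0.246 = 3.81808/0.246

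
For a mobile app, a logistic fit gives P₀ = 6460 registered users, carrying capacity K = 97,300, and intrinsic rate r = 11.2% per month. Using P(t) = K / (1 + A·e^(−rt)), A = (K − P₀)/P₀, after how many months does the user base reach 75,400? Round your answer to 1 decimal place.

A = (97300 − 6460)/6460 = 14.06192
75400 = 97300/(1 + 14.06192·e^(−0.112t)) → 1 + 14.06192·e^(−0.112t) = 1.29045
e^(−0.112t) = 0.020655 → t = ln(48.4141)/0.112 = 3.87979/0.112

t ≈ 34.6 months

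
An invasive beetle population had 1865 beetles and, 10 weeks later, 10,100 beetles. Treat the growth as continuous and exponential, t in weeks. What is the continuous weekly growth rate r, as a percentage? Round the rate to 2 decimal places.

r ≈ 16.89% per week

10100 = 1865 · e^(r·10)
e^(10r) = 10100/1865 = 5.41555
r = ln(5.41555) / 10 = 1.68927 / 10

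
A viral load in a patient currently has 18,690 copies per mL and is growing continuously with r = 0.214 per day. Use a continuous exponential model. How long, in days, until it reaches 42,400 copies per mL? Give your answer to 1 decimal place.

t ≈ 3.8 days

42400 = 18690 · e^(0.214·t)
t = ln(42400/18690) / 0.214 = ln(2.26859) / 0.214 = 0.81916 / 0.214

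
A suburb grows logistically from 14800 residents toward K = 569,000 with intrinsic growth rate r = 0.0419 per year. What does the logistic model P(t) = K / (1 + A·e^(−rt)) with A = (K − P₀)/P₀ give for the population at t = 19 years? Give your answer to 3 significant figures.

A = (569000 − 14800)/14800 = 37.44595
P(19) = 569000 / (1 + 37.44595·e^(−0.0419·19)) = 569000 / (1 + 37.44595·0.451085)
= 569000 / 17.8913 ≈ 31803.17

≈ 31,800 residents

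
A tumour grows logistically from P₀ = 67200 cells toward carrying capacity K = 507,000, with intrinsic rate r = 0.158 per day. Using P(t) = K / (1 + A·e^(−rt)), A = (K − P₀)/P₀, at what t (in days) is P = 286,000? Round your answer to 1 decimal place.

A = (507000 − 67200)/67200 = 6.54464
286000 = 507000/(1 + 6.54464·e^(−0.158t)) → 1 + 6.54464·e^(−0.158t) = 1.77273
e^(−0.158t) = 0.11807 → t = ln(8.46954)/0.158 = 2.13648/0.158

t ≈ 13.5 days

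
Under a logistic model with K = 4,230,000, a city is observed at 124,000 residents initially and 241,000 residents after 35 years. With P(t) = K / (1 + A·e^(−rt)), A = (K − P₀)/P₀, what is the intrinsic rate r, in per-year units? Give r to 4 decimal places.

A = (4230000 − 124000)/124000 = 33.1129
241000 = 4230000/(1 + 33.1129·e^(−r·35)) → e^(−35r) = (17.55187 − 1)/33.1129 = 0.499862
r = −ln(0.499862)/35 = 0.69342/35

r ≈ 0.0198 per year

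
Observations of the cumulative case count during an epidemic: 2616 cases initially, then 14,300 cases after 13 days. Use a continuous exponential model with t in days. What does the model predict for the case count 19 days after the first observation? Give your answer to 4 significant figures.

≈ 31,320 cases

r = ln(14300/2616) / 13 ≈ 0.130663 per day
P(19) = 2616 · e^(0.130663·19) = 2616 · 11.97221 ≈ 31319.31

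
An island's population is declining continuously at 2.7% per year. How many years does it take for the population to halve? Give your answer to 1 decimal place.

half-life ≈ 25.7 years

half-life = ln(2) / |r| = 0.69315 / 0.027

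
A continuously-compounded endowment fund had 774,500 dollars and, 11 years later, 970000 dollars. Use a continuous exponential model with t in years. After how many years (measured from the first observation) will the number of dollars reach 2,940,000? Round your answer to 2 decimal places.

r = ln(970000/774500) / 11 ≈ 0.020462 per year
t = ln(2940000/774500) / r = 1.33395 / 0.020462 ≈ 65.192

t ≈ 65.19 years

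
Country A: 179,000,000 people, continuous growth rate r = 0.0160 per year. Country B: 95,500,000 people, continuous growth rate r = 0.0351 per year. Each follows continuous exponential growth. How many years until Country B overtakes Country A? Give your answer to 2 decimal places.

t ≈ 32.89 years

179000000·e^(0.016t) = 95500000·e^(0.0351t)
179000000/95500000 = e^((0.0351 − 0.016)t) → ln(1.87435) = 0.0191·t
t = 0.62826 / 0.0191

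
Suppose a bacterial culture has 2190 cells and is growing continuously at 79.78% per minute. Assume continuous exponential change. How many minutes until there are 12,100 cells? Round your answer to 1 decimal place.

t ≈ 2.1 minutes

12100 = 2190 · e^(0.7978·t)
t = ln(12100/2190) / 0.7978 = ln(5.52511) / 0.7978 = 1.7093 / 0.7978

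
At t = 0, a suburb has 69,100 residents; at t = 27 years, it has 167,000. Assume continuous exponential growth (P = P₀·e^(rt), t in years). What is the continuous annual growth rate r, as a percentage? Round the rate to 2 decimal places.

r ≈ 3.27% per year

167000 = 69100 · e^(r·27)
e^(27r) = 167000/69100 = 2.41679
r = ln(2.41679) / 27 = 0.88244 / 27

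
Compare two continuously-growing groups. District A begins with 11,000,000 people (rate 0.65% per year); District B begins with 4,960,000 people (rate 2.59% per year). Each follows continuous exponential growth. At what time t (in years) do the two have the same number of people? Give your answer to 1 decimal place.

t ≈ 41.1 years

11000000·e^(0.0065t) = 4960000·e^(0.0259t)
11000000/4960000 = e^((0.0259 − 0.0065)t) → ln(2.21774) = 0.0194·t
t = 0.79649 / 0.0194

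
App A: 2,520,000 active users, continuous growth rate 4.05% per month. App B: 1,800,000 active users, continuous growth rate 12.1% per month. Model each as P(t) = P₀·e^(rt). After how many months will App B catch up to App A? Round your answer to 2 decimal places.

2520000·e^(0.0405t) = 1800000·e^(0.121t)
2520000/1800000 = e^((0.121 − 0.0405)t) → ln(1.4) = 0.0805·t
t = 0.33647 / 0.0805

t ≈ 4.18 months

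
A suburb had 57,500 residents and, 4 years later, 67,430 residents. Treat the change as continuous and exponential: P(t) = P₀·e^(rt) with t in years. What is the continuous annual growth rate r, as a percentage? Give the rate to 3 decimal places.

r ≈ 3.983% per year

67430 = 57500 · e^(r·4)
e^(4r) = 67430/57500 = 1.1727
r = ln(1.1727) / 4 = 0.15931 / 4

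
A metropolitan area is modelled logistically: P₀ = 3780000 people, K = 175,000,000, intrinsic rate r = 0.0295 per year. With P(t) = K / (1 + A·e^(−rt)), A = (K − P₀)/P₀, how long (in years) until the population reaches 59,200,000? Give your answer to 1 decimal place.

A = (175000000 − 3780000)/3780000 = 45.2963
59200000 = 175000000/(1 + 45.2963·e^(−0.0295t)) → 1 + 45.2963·e^(−0.0295t) = 2.95608
e^(−0.0295t) = 0.043184 → t = ln(23.15666)/0.0295 = 3.14228/0.0295

t ≈ 106.5 years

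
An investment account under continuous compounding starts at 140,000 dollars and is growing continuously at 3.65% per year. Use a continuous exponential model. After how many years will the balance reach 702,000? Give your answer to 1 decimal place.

t ≈ 44.2 years

702000 = 140000 · e^(0.0365·t)
t = ln(702000/140000) / 0.0365 = ln(5.01429) / 0.0365 = 1.61229 / 0.0365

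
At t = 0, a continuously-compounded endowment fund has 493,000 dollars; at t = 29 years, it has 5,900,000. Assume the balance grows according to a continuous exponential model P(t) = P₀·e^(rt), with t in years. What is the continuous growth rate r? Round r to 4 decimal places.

r ≈ 0.0856 per year

5900000 = 493000 · e^(r·29)
e^(29r) = 5900000/493000 = 11.96755
r = ln(11.96755) / 29 = 2.4822 / 29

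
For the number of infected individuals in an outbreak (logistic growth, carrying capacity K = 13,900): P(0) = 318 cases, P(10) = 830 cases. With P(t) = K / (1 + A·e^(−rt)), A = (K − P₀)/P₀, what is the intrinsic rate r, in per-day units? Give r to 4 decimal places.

r ≈ 0.0998 per day

A = (13900 − 318)/318 = 42.71069
830 = 13900/(1 + 42.71069·e^(−r·10)) → e^(−10r) = (16.74699 − 1)/42.71069 = 0.36869
r = −ln(0.36869)/10 = 0.9978/10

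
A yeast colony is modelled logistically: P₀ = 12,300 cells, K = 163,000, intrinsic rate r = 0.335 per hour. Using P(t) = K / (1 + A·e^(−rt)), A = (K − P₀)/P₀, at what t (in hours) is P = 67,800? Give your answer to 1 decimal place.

A = (163000 − 12300)/12300 = 12.25203
67800 = 163000/(1 + 12.25203·e^(−0.335t)) → 1 + 12.25203·e^(−0.335t) = 2.40413
e^(−0.335t) = 0.114604 → t = ln(8.72571)/0.335 = 2.16627/0.335

t ≈ 6.5 hours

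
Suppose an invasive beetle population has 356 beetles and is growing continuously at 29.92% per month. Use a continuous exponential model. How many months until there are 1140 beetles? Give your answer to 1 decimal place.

t ≈ 3.9 months

1140 = 356 · e^(0.2992·t)
t = ln(1140/356) / 0.2992 = ln(3.20225) / 0.2992 = 1.16385 / 0.2992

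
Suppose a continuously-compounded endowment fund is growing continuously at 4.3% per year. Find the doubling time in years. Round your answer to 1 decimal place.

doubling time ≈ 16.1 years

doubling time = ln(2) / |r| = 0.69315 / 0.043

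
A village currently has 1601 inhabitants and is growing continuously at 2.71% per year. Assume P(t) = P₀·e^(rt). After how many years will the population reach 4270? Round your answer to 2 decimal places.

t ≈ 36.20 years

4270 = 1601 · e^(0.0271·t)
t = ln(4270/1601) / 0.0271 = ln(2.66708) / 0.0271 = 0.98099 / 0.0271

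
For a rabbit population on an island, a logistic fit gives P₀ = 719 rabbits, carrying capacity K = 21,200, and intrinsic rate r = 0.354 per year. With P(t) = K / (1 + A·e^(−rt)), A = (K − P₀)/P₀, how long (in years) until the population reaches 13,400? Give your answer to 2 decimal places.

t ≈ 10.99 years

A = (21200 − 719)/719 = 28.4854
13400 = 21200/(1 + 28.4854·e^(−0.354t)) → 1 + 28.4854·e^(−0.354t) = 1.58209
e^(−0.354t) = 0.020435 → t = ln(48.93645)/0.354 = 3.89052/0.354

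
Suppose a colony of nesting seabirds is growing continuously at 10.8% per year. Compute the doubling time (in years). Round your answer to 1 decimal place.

doubling time ≈ 6.4 years

doubling time = ln(2) / |r| = 0.69315 / 0.108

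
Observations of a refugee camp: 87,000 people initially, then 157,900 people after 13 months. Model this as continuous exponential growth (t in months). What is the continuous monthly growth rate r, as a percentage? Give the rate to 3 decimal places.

157900 = 87000 · e^(r·13)
e^(13r) = 157900/87000 = 1.81494
r = ln(1.81494) / 13 = 0.59605 / 13

r ≈ 4.585% per month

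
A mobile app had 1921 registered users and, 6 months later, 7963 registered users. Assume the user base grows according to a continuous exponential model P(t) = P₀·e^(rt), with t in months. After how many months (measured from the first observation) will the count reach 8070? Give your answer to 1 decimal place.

r = ln(7963/1921) / 6 ≈ 0.236993 per month
t = ln(8070/1921) / r = 1.43531 / 0.236993 ≈ 6.056

t ≈ 6.1 months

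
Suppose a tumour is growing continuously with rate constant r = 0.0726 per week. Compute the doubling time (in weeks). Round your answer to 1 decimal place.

doubling time ≈ 9.5 weeks

doubling time = ln(2) / |r| = 0.69315 / 0.0726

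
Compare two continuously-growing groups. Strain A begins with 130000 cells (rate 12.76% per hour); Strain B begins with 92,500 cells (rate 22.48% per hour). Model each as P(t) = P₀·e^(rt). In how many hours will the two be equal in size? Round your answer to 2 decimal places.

130000·e^(0.1276t) = 92500·e^(0.2248t)
130000/92500 = e^((0.2248 − 0.1276)t) → ln(1.40541) = 0.0972·t
t = 0.34033 / 0.0972

t ≈ 3.50 hours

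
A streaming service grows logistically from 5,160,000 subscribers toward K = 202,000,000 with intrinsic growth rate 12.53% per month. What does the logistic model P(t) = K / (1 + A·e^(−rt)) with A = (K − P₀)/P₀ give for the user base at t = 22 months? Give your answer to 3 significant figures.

≈ 59,000,000 subscribers

A = (202000000 − 5160000)/5160000 = 38.14729
P(22) = 202000000 / (1 + 38.14729·e^(−0.1253·22)) = 202000000 / (1 + 38.14729·0.063507)
= 202000000 / 3.42263 ≈ 59018903.58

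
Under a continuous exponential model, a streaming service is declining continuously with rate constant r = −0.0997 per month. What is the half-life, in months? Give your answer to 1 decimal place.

half-life = ln(2) / |r| = 0.69315 / 0.0997

half-life ≈ 7.0 months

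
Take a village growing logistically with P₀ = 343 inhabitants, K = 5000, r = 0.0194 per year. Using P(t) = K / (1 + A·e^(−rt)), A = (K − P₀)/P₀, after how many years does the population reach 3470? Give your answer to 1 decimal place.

A = (5000 − 343)/343 = 13.57726
3470 = 5000/(1 + 13.57726·e^(−0.0194t)) → 1 + 13.57726·e^(−0.0194t) = 1.44092
e^(−0.0194t) = 0.032475 → t = ln(30.79287)/0.0194 = 3.42728/0.0194

t ≈ 176.7 years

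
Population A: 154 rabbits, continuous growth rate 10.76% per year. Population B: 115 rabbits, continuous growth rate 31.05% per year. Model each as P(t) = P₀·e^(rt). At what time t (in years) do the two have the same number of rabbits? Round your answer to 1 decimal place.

154·e^(0.1076t) = 115·e^(0.3105t)
154/115 = e^((0.3105 − 0.1076)t) → ln(1.33913) = 0.2029·t
t = 0.29202 / 0.2029

t ≈ 1.4 years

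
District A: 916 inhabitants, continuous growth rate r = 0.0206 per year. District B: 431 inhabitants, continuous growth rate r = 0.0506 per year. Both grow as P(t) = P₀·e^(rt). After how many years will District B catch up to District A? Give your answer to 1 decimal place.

916·e^(0.0206t) = 431·e^(0.0506t)
916/431 = e^((0.0506 − 0.0206)t) → ln(2.12529) = 0.03·t
t = 0.75391 / 0.03

t ≈ 25.1 years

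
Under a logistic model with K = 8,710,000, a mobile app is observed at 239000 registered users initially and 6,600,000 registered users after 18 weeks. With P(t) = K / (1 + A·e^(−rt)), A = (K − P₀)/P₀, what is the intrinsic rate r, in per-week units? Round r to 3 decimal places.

A = (8710000 − 239000)/239000 = 35.44351
6600000 = 8710000/(1 + 35.44351·e^(−r·18)) → e^(−18r) = (1.3197 − 1)/35.44351 = 0.00902
r = −ln(0.00902)/18 = 4.70832/18

r ≈ 0.262 per week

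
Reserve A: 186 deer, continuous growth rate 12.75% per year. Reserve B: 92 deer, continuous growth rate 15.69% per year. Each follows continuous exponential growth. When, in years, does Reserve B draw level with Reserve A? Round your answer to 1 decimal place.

t ≈ 23.9 years

186·e^(0.1275t) = 92·e^(0.1569t)
186/92 = e^((0.1569 − 0.1275)t) → ln(2.02174) = 0.0294·t
t = 0.70396 / 0.0294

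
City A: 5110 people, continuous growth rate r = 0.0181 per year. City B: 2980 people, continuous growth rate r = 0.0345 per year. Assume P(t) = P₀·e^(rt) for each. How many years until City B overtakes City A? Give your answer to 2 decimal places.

5110·e^(0.0181t) = 2980·e^(0.0345t)
5110/2980 = e^((0.0345 − 0.0181)t) → ln(1.71477) = 0.0164·t
t = 0.53928 / 0.0164

t ≈ 32.88 years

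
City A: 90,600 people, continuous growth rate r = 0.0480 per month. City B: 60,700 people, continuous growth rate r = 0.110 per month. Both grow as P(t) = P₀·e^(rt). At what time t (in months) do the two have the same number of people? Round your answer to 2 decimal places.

t ≈ 6.46 months

90600·e^(0.048t) = 60700·e^(0.11t)
90600/60700 = e^((0.11 − 0.048)t) → ln(1.49259) = 0.062·t
t = 0.40051 / 0.062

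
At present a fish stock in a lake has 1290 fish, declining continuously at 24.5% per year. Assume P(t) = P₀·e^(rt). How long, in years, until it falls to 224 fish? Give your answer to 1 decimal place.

224 = 1290 · e^(-0.245·t)
t = ln(224/1290) / -0.245 = ln(0.17364) / -0.245 = -1.75075 / -0.245

t ≈ 7.1 years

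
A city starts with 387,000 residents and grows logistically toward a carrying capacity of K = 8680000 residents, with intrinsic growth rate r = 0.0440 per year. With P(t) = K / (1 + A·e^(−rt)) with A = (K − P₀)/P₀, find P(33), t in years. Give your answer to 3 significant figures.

A = (8680000 − 387000)/387000 = 21.42894
P(33) = 8680000 / (1 + 21.42894·e^(−0.044·33)) = 8680000 / (1 + 21.42894·0.234102)
= 8680000 / 6.01655 ≈ 1442687.34

≈ 1,440,000 residents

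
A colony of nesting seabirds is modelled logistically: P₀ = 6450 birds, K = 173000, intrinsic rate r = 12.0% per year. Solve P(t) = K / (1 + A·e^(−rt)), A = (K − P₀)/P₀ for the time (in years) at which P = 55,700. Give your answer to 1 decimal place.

A = (173000 − 6450)/6450 = 25.82171
55700 = 173000/(1 + 25.82171·e^(−0.12t)) → 1 + 25.82171·e^(−0.12t) = 3.10592
e^(−0.12t) = 0.081556 → t = ln(12.26146)/0.12 = 2.50646/0.12

t ≈ 20.9 years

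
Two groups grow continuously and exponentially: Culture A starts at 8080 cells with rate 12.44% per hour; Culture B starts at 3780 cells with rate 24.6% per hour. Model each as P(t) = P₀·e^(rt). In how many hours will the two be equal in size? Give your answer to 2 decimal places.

8080·e^(0.1244t) = 3780·e^(0.246t)
8080/3780 = e^((0.246 − 0.1244)t) → ln(2.13757) = 0.1216·t
t = 0.75967 / 0.1216

t ≈ 6.25 hours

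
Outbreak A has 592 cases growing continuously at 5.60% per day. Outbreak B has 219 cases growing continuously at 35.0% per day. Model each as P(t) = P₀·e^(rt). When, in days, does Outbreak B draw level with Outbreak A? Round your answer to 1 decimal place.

592·e^(0.056t) = 219·e^(0.35t)
592/219 = e^((0.35 − 0.056)t) → ln(2.7032) = 0.294·t
t = 0.99443 / 0.294

t ≈ 3.4 days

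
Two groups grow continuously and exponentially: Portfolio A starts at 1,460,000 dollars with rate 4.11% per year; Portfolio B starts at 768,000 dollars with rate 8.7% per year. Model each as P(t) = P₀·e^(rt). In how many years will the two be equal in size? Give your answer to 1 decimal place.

1460000·e^(0.0411t) = 768000·e^(0.087t)
1460000/768000 = e^((0.087 − 0.0411)t) → ln(1.90104) = 0.0459·t
t = 0.6424 / 0.0459

t ≈ 14.0 years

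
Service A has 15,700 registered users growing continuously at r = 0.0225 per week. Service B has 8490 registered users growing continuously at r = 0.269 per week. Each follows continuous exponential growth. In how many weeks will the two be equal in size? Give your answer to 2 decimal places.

15700·e^(0.0225t) = 8490·e^(0.269t)
15700/8490 = e^((0.269 − 0.0225)t) → ln(1.84923) = 0.2465·t
t = 0.61477 / 0.2465

t ≈ 2.49 weeks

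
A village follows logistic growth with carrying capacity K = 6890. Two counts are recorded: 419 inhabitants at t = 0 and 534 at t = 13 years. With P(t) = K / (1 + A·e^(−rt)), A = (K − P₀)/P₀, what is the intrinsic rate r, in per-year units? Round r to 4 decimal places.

r ≈ 0.0200 per year

A = (6890 − 419)/419 = 15.44391
534 = 6890/(1 + 15.44391·e^(−r·13)) → e^(−13r) = (12.90262 − 1)/15.44391 = 0.7707
r = −ln(0.7707)/13 = 0.26046/13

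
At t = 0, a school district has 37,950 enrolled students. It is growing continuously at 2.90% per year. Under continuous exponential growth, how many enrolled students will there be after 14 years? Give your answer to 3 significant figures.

P(14) = 37950 · e^(0.029·14) = 37950 · e^(0.406)
= 37950 · 1.5008 ≈ 56955.46

≈ 57,000 enrolled students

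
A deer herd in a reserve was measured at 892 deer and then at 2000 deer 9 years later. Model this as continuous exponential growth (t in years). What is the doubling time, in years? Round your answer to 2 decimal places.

doubling time ≈ 7.73 years

r = ln(2000/892) / 9 = ln(2.24215) / 9 ≈ 0.089715 per year
doubling time = ln 2 / |r| = 0.69315 / 0.089715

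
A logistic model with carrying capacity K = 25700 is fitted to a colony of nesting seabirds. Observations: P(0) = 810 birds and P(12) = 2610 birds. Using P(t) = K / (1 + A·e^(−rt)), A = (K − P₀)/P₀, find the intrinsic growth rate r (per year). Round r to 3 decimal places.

r ≈ 0.104 per year

A = (25700 − 810)/810 = 30.7284
2610 = 25700/(1 + 30.7284·e^(−r·12)) → e^(−12r) = (9.84674 − 1)/30.7284 = 0.287901
r = −ln(0.287901)/12 = 1.24514/12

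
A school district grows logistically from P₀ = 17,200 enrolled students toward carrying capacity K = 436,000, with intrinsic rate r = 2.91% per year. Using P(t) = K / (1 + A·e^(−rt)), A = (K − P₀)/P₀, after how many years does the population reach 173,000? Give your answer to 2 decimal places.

t ≈ 95.31 years

A = (436000 − 17200)/17200 = 24.34884
173000 = 436000/(1 + 24.34884·e^(−0.0291t)) → 1 + 24.34884·e^(−0.0291t) = 2.52023
e^(−0.0291t) = 0.062435 → t = ln(16.01654)/0.0291 = 2.77362/0.0291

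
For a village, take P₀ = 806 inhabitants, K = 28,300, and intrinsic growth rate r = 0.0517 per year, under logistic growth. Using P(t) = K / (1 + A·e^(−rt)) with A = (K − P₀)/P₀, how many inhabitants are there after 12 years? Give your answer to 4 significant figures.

≈ 1,463 inhabitants

A = (28300 − 806)/806 = 34.11166
P(12) = 28300 / (1 + 34.11166·e^(−0.0517·12)) = 28300 / (1 + 34.11166·0.537729)
= 28300 / 19.34284 ≈ 1463.07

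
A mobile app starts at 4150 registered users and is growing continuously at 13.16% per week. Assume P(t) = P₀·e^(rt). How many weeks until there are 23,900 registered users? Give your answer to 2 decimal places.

t ≈ 13.30 weeks

23900 = 4150 · e^(0.1316·t)
t = ln(23900/4150) / 0.1316 = ln(5.75904) / 0.1316 = 1.75077 / 0.1316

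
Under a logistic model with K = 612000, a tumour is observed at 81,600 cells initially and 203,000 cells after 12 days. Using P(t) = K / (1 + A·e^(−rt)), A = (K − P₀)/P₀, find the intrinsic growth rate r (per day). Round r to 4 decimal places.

A = (612000 − 81600)/81600 = 6.5
203000 = 612000/(1 + 6.5·e^(−r·12)) → e^(−12r) = (3.01478 − 1)/6.5 = 0.309966
r = −ln(0.309966)/12 = 1.17129/12

r ≈ 0.0976 per day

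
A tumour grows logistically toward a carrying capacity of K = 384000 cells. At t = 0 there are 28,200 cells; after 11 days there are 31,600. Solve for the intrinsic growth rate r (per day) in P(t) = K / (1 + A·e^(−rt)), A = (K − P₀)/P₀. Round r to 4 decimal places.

A = (384000 − 28200)/28200 = 12.61702
31600 = 384000/(1 + 12.61702·e^(−r·11)) → e^(−11r) = (12.1519 − 1)/12.61702 = 0.883877
r = −ln(0.883877)/11 = 0.12344/11

r ≈ 0.0112 per day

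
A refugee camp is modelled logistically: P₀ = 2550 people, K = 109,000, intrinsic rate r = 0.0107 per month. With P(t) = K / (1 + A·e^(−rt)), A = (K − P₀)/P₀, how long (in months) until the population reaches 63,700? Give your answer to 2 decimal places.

A = (109000 − 2550)/2550 = 41.7451
63700 = 109000/(1 + 41.7451·e^(−0.0107t)) → 1 + 41.7451·e^(−0.0107t) = 1.71115
e^(−0.0107t) = 0.017035 → t = ln(58.70116)/0.0107 = 4.07246/0.0107

t ≈ 380.60 months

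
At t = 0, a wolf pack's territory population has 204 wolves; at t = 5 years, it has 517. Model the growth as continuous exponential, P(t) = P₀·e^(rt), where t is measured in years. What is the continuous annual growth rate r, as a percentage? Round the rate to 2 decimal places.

517 = 204 · e^(r·5)
e^(5r) = 517/204 = 2.53431
r = ln(2.53431) / 5 = 0.92992 / 5

r ≈ 18.60% per year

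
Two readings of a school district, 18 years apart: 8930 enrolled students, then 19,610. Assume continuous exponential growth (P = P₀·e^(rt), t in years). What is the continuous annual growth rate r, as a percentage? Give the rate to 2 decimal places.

19610 = 8930 · e^(r·18)
e^(18r) = 19610/8930 = 2.19597
r = ln(2.19597) / 18 = 0.78662 / 18

r ≈ 4.37% per year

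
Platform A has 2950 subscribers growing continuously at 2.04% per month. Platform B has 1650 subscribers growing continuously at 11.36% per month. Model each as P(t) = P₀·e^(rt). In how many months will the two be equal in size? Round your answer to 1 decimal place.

2950·e^(0.0204t) = 1650·e^(0.1136t)
2950/1650 = e^((0.1136 − 0.0204)t) → ln(1.78788) = 0.0932·t
t = 0.58103 / 0.0932

t ≈ 6.2 months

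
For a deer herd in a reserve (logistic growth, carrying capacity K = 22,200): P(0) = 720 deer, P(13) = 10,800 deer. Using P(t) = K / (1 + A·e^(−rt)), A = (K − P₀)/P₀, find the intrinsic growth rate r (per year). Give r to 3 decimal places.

A = (22200 − 720)/720 = 29.83333
10800 = 22200/(1 + 29.83333·e^(−r·13)) → e^(−13r) = (2.05556 − 1)/29.83333 = 0.035382
r = −ln(0.035382)/13 = 3.34156/13

r ≈ 0.257 per year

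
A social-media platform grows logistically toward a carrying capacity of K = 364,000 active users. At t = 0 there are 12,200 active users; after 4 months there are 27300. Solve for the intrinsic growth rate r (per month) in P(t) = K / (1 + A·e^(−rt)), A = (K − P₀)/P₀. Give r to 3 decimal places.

A = (364000 − 12200)/12200 = 28.83607
27300 = 364000/(1 + 28.83607·e^(−r·4)) → e^(−4r) = (13.33333 − 1)/28.83607 = 0.427705
r = −ln(0.427705)/4 = 0.84932/4

r ≈ 0.212 per month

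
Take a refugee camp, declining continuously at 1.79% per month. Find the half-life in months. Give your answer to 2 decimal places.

half-life = ln(2) / |r| = 0.69315 / 0.0179

half-life ≈ 38.72 months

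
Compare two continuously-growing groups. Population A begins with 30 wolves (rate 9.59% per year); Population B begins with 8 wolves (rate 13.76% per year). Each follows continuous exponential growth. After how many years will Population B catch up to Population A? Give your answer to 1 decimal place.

30·e^(0.0959t) = 8·e^(0.1376t)
30/8 = e^((0.1376 − 0.0959)t) → ln(3.75) = 0.0417·t
t = 1.32176 / 0.0417

t ≈ 31.7 years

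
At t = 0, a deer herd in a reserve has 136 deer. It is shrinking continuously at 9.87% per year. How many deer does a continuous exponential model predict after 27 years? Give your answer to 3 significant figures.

P(27) = 136 · e^(-0.0987·27) = 136 · e^(-2.6649)
= 136 · 0.06961 ≈ 9.47

≈ 9.47 deer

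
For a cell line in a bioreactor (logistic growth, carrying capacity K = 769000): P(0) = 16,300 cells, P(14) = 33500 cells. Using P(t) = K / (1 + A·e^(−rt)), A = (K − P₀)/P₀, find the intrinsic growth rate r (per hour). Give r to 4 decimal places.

A = (769000 − 16300)/16300 = 46.17791
33500 = 769000/(1 + 46.17791·e^(−r·14)) → e^(−14r) = (22.95522 − 1)/46.17791 = 0.475449
r = −ln(0.475449)/14 = 0.7435/14

r ≈ 0.0531 per hour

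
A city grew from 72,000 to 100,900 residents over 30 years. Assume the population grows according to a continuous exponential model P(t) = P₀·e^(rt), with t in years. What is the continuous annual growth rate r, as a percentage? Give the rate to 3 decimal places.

r ≈ 1.125% per year

100900 = 72000 · e^(r·30)
e^(30r) = 100900/72000 = 1.40139
r = ln(1.40139) / 30 = 0.33746 / 30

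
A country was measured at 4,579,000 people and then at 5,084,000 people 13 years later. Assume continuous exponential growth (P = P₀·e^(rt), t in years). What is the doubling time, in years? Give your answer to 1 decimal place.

r = ln(5084000/4579000) / 13 = ln(1.11029) / 13 ≈ 0.008048 per year
doubling time = ln 2 / |r| = 0.69315 / 0.008048

doubling time ≈ 86.1 years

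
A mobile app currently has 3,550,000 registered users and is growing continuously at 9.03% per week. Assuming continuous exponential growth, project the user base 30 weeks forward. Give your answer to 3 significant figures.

P(30) = 3550000 · e^(0.0903·30) = 3550000 · e^(2.709)
= 3550000 · 15.01425 ≈ 53300600.82

≈ 53,300,000 registered users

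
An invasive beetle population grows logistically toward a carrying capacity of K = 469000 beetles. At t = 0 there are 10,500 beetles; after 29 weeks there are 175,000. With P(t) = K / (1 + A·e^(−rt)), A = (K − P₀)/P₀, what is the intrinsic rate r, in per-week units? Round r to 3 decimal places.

A = (469000 − 10500)/10500 = 43.66667
175000 = 469000/(1 + 43.66667·e^(−r·29)) → e^(−29r) = (2.68 − 1)/43.66667 = 0.038473
r = −ln(0.038473)/29 = 3.25779/29

r ≈ 0.112 per week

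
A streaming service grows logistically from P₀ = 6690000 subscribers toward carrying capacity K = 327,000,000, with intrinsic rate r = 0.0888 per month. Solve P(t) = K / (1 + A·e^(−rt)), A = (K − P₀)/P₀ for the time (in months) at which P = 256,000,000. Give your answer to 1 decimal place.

A = (327000000 − 6690000)/6690000 = 47.87892
256000000 = 327000000/(1 + 47.87892·e^(−0.0888t)) → 1 + 47.87892·e^(−0.0888t) = 1.27734
e^(−0.0888t) = 0.005793 → t = ln(172.63387)/0.0888 = 5.15117/0.0888

t ≈ 58.0 months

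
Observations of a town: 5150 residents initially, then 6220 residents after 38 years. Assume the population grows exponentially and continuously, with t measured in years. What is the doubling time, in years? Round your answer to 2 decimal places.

r = ln(6220/5150) / 38 = ln(1.20777) / 38 ≈ 0.004968 per year
doubling time = ln 2 / |r| = 0.69315 / 0.004968

doubling time ≈ 139.53 years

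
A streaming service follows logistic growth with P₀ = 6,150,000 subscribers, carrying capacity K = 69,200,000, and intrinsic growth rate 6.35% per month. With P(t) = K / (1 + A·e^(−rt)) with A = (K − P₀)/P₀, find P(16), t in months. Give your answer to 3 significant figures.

A = (69200000 − 6150000)/6150000 = 10.25203
P(16) = 69200000 / (1 + 10.25203·e^(−0.0635·16)) = 69200000 / (1 + 10.25203·0.36204)
= 69200000 / 4.71165 ≈ 14687005.51

≈ 14,700,000 subscribers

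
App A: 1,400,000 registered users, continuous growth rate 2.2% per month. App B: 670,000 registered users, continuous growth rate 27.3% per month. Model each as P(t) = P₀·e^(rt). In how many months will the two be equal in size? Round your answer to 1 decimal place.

t ≈ 2.9 months

1400000·e^(0.022t) = 670000·e^(0.273t)
1400000/670000 = e^((0.273 − 0.022)t) → ln(2.08955) = 0.251·t
t = 0.73695 / 0.251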